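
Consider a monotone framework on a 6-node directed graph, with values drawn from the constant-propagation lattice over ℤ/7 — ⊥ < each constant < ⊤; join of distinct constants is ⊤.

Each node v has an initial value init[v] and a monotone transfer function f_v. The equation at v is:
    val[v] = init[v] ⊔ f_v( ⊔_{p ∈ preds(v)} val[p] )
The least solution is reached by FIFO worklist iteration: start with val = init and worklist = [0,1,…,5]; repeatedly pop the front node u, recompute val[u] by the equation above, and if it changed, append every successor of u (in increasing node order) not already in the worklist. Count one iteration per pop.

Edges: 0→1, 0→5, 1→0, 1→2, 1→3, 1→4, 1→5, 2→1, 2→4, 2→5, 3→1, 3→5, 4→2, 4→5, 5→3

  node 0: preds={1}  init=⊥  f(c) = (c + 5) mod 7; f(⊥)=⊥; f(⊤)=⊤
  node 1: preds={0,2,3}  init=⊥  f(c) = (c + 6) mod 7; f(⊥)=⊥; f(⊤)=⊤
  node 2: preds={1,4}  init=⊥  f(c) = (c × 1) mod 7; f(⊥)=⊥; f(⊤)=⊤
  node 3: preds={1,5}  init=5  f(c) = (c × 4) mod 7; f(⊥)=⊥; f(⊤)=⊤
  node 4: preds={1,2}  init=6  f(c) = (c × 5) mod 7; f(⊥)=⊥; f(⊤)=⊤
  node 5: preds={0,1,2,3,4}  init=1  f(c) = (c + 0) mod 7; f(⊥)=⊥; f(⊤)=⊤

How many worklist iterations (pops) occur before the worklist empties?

15

Worklist (15 pops):
  #1 pop 0: in=⊥ → ⊥ (no change)
  #2 pop 1: in=5 → 4 (was ⊥); enqueue [0]
  #3 pop 2: in=⊤ → ⊤ (was ⊥); enqueue [1]
  #4 pop 3: in=⊤ → ⊤ (was 5); enqueue []
  #5 pop 4: in=⊤ → ⊤ (was 6); enqueue [2]
  #6 pop 5: in=⊤ → ⊤ (was 1); enqueue [3]
  #7 pop 0: in=4 → 2 (was ⊥); enqueue [5]
  #8 pop 1: in=⊤ → ⊤ (was 4); enqueue [0,4]
  #9 pop 2: in=⊤ → ⊤ (no change)
  #10 pop 3: in=⊤ → ⊤ (no change)
  #11 pop 5: in=⊤ → ⊤ (no change)
  #12 pop 0: in=⊤ → ⊤ (was 2); enqueue [1,5]
  #13 pop 4: in=⊤ → ⊤ (no change)
  #14 pop 1: in=⊤ → ⊤ (no change)
  #15 pop 5: in=⊤ → ⊤ (no change)

Fixpoint:
  val[0] = ⊤
  val[1] = ⊤
  val[2] = ⊤
  val[3] = ⊤
  val[4] = ⊤
  val[5] = ⊤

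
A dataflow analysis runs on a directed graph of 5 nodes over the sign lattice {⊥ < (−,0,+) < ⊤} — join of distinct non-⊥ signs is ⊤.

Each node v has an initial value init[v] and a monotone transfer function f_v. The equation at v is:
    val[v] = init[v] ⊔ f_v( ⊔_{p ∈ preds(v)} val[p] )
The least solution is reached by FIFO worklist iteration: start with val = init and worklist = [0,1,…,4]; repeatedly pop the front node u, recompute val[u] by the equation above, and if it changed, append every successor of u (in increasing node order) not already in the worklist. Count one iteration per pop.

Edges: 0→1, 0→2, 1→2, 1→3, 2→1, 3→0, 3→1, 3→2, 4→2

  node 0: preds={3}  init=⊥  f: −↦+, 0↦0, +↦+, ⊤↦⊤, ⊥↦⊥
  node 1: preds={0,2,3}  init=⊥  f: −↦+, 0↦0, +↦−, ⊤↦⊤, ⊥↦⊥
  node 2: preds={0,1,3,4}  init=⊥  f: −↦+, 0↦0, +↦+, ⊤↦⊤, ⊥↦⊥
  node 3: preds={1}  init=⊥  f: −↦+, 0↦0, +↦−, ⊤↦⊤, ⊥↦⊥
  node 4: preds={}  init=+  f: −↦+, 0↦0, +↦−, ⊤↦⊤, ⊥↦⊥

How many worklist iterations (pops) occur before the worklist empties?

16

Iteration log — 16 steps:
  step 1. node 0  ⊔preds=⊥  new=⊥  stable
  step 2. node 1  ⊔preds=⊥  new=⊥  stable
  step 3. node 2  ⊔preds=+  new=+  old=⊥  +wl: 1
  step 4. node 3  ⊔preds=⊥  new=⊥  stable
  step 5. node 4  ⊔preds=⊥  new=+  stable
  step 6. node 1  ⊔preds=+  new=−  old=⊥  +wl: 2,3
  step 7. node 2  ⊔preds=⊤  new=⊤  old=+  +wl: 1
  step 8. node 3  ⊔preds=−  new=+  old=⊥  +wl: 0,2
  step 9. node 1  ⊔preds=⊤  new=⊤  old=−  +wl: 3
  step 10. node 0  ⊔preds=+  new=+  old=⊥  +wl: 1
  step 11. node 2  ⊔preds=⊤  new=⊤  stable
  step 12. node 3  ⊔preds=⊤  new=⊤  old=+  +wl: 0,2
  step 13. node 1  ⊔preds=⊤  new=⊤  stable
  step 14. node 0  ⊔preds=⊤  new=⊤  old=+  +wl: 1
  step 15. node 2  ⊔preds=⊤  new=⊤  stable
  step 16. node 1  ⊔preds=⊤  new=⊤  stable

Least fixpoint reached:
  node 0: ⊤
  node 1: ⊤
  node 2: ⊤
  node 3: ⊤
  node 4: +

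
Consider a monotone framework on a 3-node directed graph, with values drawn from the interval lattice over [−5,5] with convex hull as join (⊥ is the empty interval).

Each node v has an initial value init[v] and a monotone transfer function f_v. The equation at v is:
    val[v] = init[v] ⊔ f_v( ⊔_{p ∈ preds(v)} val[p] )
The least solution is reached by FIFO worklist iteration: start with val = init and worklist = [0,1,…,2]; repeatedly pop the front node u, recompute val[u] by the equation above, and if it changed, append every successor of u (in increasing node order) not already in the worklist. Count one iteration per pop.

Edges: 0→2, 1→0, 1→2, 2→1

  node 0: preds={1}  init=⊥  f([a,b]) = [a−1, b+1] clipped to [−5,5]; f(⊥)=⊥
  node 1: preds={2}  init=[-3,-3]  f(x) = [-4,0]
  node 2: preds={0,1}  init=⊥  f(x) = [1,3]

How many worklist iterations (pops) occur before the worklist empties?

Iteration log — 6 steps:
  step 1. node 0  ⊔preds=[-3,-3]  new=[-4,-2]  old=⊥  +wl: 
  step 2. node 1  ⊔preds=⊥  new=[-4,0]  old=[-3,-3]  +wl: 0
  step 3. node 2  ⊔preds=[-4,0]  new=[1,3]  old=⊥  +wl: 1
  step 4. node 0  ⊔preds=[-4,0]  new=[-5,1]  old=[-4,-2]  +wl: 2
  step 5. node 1  ⊔preds=[1,3]  new=[-4,0]  stable
  step 6. node 2  ⊔preds=[-5,1]  new=[1,3]  stable

Least fixpoint reached:
  node 0: [-5,1]
  node 1: [-4,0]
  node 2: [1,3]

6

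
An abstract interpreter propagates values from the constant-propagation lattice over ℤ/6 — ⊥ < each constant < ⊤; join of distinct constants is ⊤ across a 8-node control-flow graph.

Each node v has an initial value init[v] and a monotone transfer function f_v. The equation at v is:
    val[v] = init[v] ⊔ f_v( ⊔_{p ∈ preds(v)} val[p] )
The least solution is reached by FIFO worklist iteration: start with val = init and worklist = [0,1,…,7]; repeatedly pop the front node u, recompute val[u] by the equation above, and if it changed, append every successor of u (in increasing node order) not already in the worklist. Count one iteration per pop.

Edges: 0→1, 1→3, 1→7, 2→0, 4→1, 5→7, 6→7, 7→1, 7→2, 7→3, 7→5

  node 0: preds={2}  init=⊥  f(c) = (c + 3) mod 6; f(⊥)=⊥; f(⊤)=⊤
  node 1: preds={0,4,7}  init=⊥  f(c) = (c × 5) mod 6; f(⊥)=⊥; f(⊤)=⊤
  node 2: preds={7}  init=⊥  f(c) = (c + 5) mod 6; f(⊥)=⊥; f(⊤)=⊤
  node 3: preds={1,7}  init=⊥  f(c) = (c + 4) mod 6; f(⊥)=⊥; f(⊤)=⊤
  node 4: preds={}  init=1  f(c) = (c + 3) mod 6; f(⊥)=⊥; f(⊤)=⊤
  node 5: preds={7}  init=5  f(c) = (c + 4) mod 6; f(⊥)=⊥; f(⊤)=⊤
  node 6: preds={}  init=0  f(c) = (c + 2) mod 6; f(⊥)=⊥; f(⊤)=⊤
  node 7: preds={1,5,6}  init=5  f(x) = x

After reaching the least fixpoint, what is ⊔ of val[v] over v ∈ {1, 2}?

⊤

Trace (15 dequeues):
  [1] u=0 | in ⊥ | out ⊥ | ==
  [2] u=1 | in ⊤ | out ⊤ | prev ⊥ | push {}
  [3] u=2 | in 5 | out 4 | prev ⊥ | push {0}
  [4] u=3 | in ⊤ | out ⊤ | prev ⊥ | push {}
  [5] u=4 | in ⊥ | out 1 | ==
  [6] u=5 | in 5 | out ⊤ | prev 5 | push {}
  [7] u=6 | in ⊥ | out 0 | ==
  [8] u=7 | in ⊤ | out ⊤ | prev 5 | push {1,2,3,5}
  [9] u=0 | in 4 | out 1 | prev ⊥ | push {}
  [10] u=1 | in ⊤ | out ⊤ | ==
  [11] u=2 | in ⊤ | out ⊤ | prev 4 | push {0}
  [12] u=3 | in ⊤ | out ⊤ | ==
  [13] u=5 | in ⊤ | out ⊤ | ==
  [14] u=0 | in ⊤ | out ⊤ | prev 1 | push {1}
  [15] u=1 | in ⊤ | out ⊤ | ==

Converged values:
  [0] ⊤
  [1] ⊤
  [2] ⊤
  [3] ⊤
  [4] 1
  [5] ⊤
  [6] 0
  [7] ⊤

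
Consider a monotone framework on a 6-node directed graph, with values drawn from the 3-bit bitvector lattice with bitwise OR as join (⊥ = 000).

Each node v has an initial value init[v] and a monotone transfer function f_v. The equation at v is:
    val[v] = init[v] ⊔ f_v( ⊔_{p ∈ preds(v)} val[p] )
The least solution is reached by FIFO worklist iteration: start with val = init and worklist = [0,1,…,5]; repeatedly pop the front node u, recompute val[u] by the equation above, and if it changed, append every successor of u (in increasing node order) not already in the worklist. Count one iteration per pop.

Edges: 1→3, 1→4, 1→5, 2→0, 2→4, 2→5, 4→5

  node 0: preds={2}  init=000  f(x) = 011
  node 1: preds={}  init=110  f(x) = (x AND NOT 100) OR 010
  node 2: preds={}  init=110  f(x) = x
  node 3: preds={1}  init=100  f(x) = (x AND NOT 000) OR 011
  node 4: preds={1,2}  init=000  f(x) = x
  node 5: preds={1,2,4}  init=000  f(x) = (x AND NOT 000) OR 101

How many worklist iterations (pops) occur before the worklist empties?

6

Trace (6 dequeues):
  [1] u=0 | in 110 | out 011 | prev 000 | push {}
  [2] u=1 | in 000 | out 110 | ==
  [3] u=2 | in 000 | out 110 | ==
  [4] u=3 | in 110 | out 111 | prev 100 | push {}
  [5] u=4 | in 110 | out 110 | prev 000 | push {}
  [6] u=5 | in 110 | out 111 | prev 000 | push {}

Converged values:
  [0] 011
  [1] 110
  [2] 110
  [3] 111
  [4] 110
  [5] 111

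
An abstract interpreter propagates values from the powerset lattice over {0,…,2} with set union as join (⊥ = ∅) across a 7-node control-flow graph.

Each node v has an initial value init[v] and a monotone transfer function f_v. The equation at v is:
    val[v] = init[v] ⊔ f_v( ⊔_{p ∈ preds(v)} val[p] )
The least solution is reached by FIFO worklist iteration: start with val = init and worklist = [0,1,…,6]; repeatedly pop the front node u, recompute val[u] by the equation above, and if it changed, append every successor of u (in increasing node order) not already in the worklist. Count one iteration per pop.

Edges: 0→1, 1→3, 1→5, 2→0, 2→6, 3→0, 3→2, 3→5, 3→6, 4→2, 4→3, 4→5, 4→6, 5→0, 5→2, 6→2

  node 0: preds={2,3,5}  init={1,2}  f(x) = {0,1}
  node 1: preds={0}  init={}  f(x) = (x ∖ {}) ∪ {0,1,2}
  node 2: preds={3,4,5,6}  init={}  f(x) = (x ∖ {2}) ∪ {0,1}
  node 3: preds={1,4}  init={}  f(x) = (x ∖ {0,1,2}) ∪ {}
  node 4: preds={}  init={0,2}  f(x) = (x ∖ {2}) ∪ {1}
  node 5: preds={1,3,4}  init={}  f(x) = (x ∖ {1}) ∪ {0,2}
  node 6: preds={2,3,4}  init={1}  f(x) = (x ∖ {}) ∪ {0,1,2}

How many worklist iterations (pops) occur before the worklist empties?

10

Iteration log — 10 steps:
  step 1. node 0  ⊔preds={}  new={0,1,2}  old={1,2}  +wl: 
  step 2. node 1  ⊔preds={0,1,2}  new={0,1,2}  old={}  +wl: 
  step 3. node 2  ⊔preds={0,1,2}  new={0,1}  old={}  +wl: 0
  step 4. node 3  ⊔preds={0,1,2}  new={}  stable
  step 5. node 4  ⊔preds={}  new={0,1,2}  old={0,2}  +wl: 2,3
  step 6. node 5  ⊔preds={0,1,2}  new={0,2}  old={}  +wl: 
  step 7. node 6  ⊔preds={0,1,2}  new={0,1,2}  old={1}  +wl: 
  step 8. node 0  ⊔preds={0,1,2}  new={0,1,2}  stable
  step 9. node 2  ⊔preds={0,1,2}  new={0,1}  stable
  step 10. node 3  ⊔preds={0,1,2}  new={}  stable

Least fixpoint reached:
  node 0: {0,1,2}
  node 1: {0,1,2}
  node 2: {0,1}
  node 3: {}
  node 4: {0,1,2}
  node 5: {0,2}
  node 6: {0,1,2}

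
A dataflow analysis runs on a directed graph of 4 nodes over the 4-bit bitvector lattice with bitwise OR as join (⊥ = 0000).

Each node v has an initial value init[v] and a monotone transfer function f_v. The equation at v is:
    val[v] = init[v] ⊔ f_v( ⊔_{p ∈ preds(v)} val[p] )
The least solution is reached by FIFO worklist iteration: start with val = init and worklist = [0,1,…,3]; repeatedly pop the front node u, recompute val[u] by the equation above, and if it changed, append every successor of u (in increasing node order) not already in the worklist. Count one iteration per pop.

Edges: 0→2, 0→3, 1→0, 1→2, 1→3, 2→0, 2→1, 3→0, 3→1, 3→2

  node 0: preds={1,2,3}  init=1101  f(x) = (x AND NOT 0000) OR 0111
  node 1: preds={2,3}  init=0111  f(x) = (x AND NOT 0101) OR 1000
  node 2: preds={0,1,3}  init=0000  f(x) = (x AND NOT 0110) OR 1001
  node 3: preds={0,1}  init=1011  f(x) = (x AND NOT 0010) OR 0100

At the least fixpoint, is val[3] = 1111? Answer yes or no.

yes

Worklist (7 pops):
  #1 pop 0: in=1111 → 1111 (was 1101); enqueue []
  #2 pop 1: in=1011 → 1111 (was 0111); enqueue [0]
  #3 pop 2: in=1111 → 1001 (was 0000); enqueue [1]
  #4 pop 3: in=1111 → 1111 (was 1011); enqueue [2]
  #5 pop 0: in=1111 → 1111 (no change)
  #6 pop 1: in=1111 → 1111 (no change)
  #7 pop 2: in=1111 → 1001 (no change)

Fixpoint:
  val[0] = 1111
  val[1] = 1111
  val[2] = 1001
  val[3] = 1111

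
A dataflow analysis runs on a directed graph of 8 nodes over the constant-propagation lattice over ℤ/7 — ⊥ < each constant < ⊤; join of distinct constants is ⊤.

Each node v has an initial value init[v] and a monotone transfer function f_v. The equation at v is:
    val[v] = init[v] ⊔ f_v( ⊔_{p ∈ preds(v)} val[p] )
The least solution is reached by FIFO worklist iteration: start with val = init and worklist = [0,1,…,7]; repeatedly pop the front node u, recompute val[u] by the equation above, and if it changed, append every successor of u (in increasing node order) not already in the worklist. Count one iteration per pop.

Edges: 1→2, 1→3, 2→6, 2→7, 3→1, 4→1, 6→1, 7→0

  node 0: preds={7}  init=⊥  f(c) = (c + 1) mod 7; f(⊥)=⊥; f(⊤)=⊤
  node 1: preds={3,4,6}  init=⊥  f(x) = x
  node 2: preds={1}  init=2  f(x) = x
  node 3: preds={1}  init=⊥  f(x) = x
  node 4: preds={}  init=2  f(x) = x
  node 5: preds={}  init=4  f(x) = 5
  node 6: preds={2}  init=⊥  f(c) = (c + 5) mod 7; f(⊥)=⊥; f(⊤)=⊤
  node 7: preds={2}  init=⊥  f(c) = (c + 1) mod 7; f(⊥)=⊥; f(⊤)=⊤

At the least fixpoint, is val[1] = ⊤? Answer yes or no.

Trace (16 dequeues):
  [1] u=0 | in ⊥ | out ⊥ | ==
  [2] u=1 | in 2 | out 2 | prev ⊥ | push {}
  [3] u=2 | in 2 | out 2 | ==
  [4] u=3 | in 2 | out 2 | prev ⊥ | push {1}
  [5] u=4 | in ⊥ | out 2 | ==
  [6] u=5 | in ⊥ | out ⊤ | prev 4 | push {}
  [7] u=6 | in 2 | out 0 | prev ⊥ | push {}
  [8] u=7 | in 2 | out 3 | prev ⊥ | push {0}
  [9] u=1 | in ⊤ | out ⊤ | prev 2 | push {2,3}
  [10] u=0 | in 3 | out 4 | prev ⊥ | push {}
  [11] u=2 | in ⊤ | out ⊤ | prev 2 | push {6,7}
  [12] u=3 | in ⊤ | out ⊤ | prev 2 | push {1}
  [13] u=6 | in ⊤ | out ⊤ | prev 0 | push {}
  [14] u=7 | in ⊤ | out ⊤ | prev 3 | push {0}
  [15] u=1 | in ⊤ | out ⊤ | ==
  [16] u=0 | in ⊤ | out ⊤ | prev 4 | push {}

Converged values:
  [0] ⊤
  [1] ⊤
  [2] ⊤
  [3] ⊤
  [4] 2
  [5] ⊤
  [6] ⊤
  [7] ⊤

yes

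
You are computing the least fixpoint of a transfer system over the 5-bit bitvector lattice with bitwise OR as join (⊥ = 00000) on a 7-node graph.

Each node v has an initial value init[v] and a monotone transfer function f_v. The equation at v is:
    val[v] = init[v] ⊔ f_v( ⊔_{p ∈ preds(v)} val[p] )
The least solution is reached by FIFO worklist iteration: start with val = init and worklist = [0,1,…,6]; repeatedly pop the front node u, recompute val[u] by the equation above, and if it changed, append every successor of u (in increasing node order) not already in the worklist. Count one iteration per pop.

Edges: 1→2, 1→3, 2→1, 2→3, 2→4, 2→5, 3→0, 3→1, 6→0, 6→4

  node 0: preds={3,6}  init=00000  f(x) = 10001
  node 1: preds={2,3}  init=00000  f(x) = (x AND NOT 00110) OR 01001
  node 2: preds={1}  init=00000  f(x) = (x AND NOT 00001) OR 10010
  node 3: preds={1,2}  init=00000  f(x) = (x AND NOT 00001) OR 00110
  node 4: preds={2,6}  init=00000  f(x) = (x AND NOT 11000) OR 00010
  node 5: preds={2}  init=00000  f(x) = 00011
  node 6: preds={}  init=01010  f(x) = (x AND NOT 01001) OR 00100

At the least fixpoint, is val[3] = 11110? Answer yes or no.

Worklist (12 pops):
  #1 pop 0: in=01010 → 10001 (was 00000); enqueue []
  #2 pop 1: in=00000 → 01001 (was 00000); enqueue []
  #3 pop 2: in=01001 → 11010 (was 00000); enqueue [1]
  #4 pop 3: in=11011 → 11110 (was 00000); enqueue [0]
  #5 pop 4: in=11010 → 00010 (was 00000); enqueue []
  #6 pop 5: in=11010 → 00011 (was 00000); enqueue []
  #7 pop 6: in=00000 → 01110 (was 01010); enqueue [4]
  #8 pop 1: in=11110 → 11001 (was 01001); enqueue [2,3]
  #9 pop 0: in=11110 → 10001 (no change)
  #10 pop 4: in=11110 → 00110 (was 00010); enqueue []
  #11 pop 2: in=11001 → 11010 (no change)
  #12 pop 3: in=11011 → 11110 (no change)

Fixpoint:
  val[0] = 10001
  val[1] = 11001
  val[2] = 11010
  val[3] = 11110
  val[4] = 00110
  val[5] = 00011
  val[6] = 01110

yes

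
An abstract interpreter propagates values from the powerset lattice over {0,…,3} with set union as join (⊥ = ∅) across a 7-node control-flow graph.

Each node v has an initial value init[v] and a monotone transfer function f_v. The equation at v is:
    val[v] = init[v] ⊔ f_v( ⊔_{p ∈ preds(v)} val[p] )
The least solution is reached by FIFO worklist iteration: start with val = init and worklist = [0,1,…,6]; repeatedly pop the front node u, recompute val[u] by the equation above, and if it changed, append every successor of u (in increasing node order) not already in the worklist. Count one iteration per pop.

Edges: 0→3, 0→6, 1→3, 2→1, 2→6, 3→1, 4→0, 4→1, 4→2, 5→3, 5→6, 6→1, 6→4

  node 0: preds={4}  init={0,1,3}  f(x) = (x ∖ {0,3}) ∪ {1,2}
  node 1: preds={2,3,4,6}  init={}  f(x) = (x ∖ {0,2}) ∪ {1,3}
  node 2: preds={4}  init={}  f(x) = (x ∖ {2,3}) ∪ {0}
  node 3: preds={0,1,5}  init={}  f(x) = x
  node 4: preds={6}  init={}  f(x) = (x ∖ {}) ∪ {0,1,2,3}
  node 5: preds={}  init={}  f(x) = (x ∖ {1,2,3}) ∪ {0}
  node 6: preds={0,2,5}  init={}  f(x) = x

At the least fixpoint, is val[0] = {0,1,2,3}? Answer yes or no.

Trace (14 dequeues):
  [1] u=0 | in {} | out {0,1,2,3} | prev {0,1,3} | push {}
  [2] u=1 | in {} | out {1,3} | prev {} | push {}
  [3] u=2 | in {} | out {0} | prev {} | push {1}
  [4] u=3 | in {0,1,2,3} | out {0,1,2,3} | prev {} | push {}
  [5] u=4 | in {} | out {0,1,2,3} | prev {} | push {0,2}
  [6] u=5 | in {} | out {0} | prev {} | push {3}
  [7] u=6 | in {0,1,2,3} | out {0,1,2,3} | prev {} | push {4}
  [8] u=1 | in {0,1,2,3} | out {1,3} | ==
  [9] u=0 | in {0,1,2,3} | out {0,1,2,3} | ==
  [10] u=2 | in {0,1,2,3} | out {0,1} | prev {0} | push {1,6}
  [11] u=3 | in {0,1,2,3} | out {0,1,2,3} | ==
  [12] u=4 | in {0,1,2,3} | out {0,1,2,3} | ==
  [13] u=1 | in {0,1,2,3} | out {1,3} | ==
  [14] u=6 | in {0,1,2,3} | out {0,1,2,3} | ==

Converged values:
  [0] {0,1,2,3}
  [1] {1,3}
  [2] {0,1}
  [3] {0,1,2,3}
  [4] {0,1,2,3}
  [5] {0}
  [6] {0,1,2,3}

yes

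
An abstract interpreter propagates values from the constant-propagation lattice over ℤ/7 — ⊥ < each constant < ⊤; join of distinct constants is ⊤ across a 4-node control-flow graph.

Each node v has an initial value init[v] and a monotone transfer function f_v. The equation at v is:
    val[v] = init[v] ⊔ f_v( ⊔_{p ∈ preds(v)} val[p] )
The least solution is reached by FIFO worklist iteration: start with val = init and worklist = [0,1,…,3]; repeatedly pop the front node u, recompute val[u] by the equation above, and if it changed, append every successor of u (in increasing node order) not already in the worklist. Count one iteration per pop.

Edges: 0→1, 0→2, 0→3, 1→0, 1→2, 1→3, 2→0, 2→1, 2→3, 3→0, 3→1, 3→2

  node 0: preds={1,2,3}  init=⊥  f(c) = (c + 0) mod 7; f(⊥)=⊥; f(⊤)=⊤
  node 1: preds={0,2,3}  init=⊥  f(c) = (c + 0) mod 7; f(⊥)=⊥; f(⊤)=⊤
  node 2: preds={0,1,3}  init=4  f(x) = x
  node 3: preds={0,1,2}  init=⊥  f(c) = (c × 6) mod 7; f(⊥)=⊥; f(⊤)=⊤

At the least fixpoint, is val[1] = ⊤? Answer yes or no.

Iteration log — 11 steps:
  step 1. node 0  ⊔preds=4  new=4  old=⊥  +wl: 
  step 2. node 1  ⊔preds=4  new=4  old=⊥  +wl: 0
  step 3. node 2  ⊔preds=4  new=4  stable
  step 4. node 3  ⊔preds=4  new=3  old=⊥  +wl: 1,2
  step 5. node 0  ⊔preds=⊤  new=⊤  old=4  +wl: 3
  step 6. node 1  ⊔preds=⊤  new=⊤  old=4  +wl: 0
  step 7. node 2  ⊔preds=⊤  new=⊤  old=4  +wl: 1
  step 8. node 3  ⊔preds=⊤  new=⊤  old=3  +wl: 2
  step 9. node 0  ⊔preds=⊤  new=⊤  stable
  step 10. node 1  ⊔preds=⊤  new=⊤  stable
  step 11. node 2  ⊔preds=⊤  new=⊤  stable

Least fixpoint reached:
  node 0: ⊤
  node 1: ⊤
  node 2: ⊤
  node 3: ⊤

yes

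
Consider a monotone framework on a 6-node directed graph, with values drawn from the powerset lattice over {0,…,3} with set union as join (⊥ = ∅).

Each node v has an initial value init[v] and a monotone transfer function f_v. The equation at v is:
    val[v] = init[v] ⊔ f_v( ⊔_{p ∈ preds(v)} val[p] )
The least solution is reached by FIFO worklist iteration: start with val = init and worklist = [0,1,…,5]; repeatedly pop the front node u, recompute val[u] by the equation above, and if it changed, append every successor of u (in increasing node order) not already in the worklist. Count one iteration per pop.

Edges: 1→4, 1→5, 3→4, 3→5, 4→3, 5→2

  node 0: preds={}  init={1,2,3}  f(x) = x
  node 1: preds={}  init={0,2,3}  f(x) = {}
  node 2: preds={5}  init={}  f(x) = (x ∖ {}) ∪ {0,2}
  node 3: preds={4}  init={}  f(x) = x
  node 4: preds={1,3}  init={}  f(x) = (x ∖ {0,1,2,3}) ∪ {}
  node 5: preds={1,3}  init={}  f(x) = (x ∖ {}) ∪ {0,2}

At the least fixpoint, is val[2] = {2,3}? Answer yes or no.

no

Trace (7 dequeues):
  [1] u=0 | in {} | out {1,2,3} | ==
  [2] u=1 | in {} | out {0,2,3} | ==
  [3] u=2 | in {} | out {0,2} | prev {} | push {}
  [4] u=3 | in {} | out {} | ==
  [5] u=4 | in {0,2,3} | out {} | ==
  [6] u=5 | in {0,2,3} | out {0,2,3} | prev {} | push {2}
  [7] u=2 | in {0,2,3} | out {0,2,3} | prev {0,2} | push {}

Converged values:
  [0] {1,2,3}
  [1] {0,2,3}
  [2] {0,2,3}
  [3] {}
  [4] {}
  [5] {0,2,3}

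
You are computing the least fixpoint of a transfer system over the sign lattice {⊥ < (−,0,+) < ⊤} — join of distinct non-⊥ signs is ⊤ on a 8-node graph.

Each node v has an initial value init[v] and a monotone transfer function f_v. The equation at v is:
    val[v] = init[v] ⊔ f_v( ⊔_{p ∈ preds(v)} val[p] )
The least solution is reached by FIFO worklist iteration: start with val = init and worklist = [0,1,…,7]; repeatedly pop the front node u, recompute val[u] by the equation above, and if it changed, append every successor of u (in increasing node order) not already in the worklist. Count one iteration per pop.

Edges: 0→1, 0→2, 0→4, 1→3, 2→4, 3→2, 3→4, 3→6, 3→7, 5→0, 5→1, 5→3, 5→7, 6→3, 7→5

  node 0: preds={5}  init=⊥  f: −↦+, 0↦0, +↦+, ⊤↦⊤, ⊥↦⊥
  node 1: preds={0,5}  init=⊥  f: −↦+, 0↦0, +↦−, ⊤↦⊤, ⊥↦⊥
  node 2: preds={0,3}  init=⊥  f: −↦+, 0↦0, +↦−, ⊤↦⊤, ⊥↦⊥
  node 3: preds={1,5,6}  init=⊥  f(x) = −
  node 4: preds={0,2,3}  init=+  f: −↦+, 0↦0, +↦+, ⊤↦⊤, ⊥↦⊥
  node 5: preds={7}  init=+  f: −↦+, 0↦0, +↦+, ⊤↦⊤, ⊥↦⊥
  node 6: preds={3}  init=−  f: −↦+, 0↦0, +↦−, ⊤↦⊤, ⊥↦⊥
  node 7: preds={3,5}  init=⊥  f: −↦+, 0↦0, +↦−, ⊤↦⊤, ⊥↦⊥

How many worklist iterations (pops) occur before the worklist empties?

Trace (18 dequeues):
  [1] u=0 | in + | out + | prev ⊥ | push {}
  [2] u=1 | in + | out − | prev ⊥ | push {}
  [3] u=2 | in + | out − | prev ⊥ | push {}
  [4] u=3 | in ⊤ | out − | prev ⊥ | push {2}
  [5] u=4 | in ⊤ | out ⊤ | prev + | push {}
  [6] u=5 | in ⊥ | out + | ==
  [7] u=6 | in − | out ⊤ | prev − | push {3}
  [8] u=7 | in ⊤ | out ⊤ | prev ⊥ | push {5}
  [9] u=2 | in ⊤ | out ⊤ | prev − | push {4}
  [10] u=3 | in ⊤ | out − | ==
  [11] u=5 | in ⊤ | out ⊤ | prev + | push {0,1,3,7}
  [12] u=4 | in ⊤ | out ⊤ | ==
  [13] u=0 | in ⊤ | out ⊤ | prev + | push {2,4}
  [14] u=1 | in ⊤ | out ⊤ | prev − | push {}
  [15] u=3 | in ⊤ | out − | ==
  [16] u=7 | in ⊤ | out ⊤ | ==
  [17] u=2 | in ⊤ | out ⊤ | ==
  [18] u=4 | in ⊤ | out ⊤ | ==

Converged values:
  [0] ⊤
  [1] ⊤
  [2] ⊤
  [3] −
  [4] ⊤
  [5] ⊤
  [6] ⊤
  [7] ⊤

18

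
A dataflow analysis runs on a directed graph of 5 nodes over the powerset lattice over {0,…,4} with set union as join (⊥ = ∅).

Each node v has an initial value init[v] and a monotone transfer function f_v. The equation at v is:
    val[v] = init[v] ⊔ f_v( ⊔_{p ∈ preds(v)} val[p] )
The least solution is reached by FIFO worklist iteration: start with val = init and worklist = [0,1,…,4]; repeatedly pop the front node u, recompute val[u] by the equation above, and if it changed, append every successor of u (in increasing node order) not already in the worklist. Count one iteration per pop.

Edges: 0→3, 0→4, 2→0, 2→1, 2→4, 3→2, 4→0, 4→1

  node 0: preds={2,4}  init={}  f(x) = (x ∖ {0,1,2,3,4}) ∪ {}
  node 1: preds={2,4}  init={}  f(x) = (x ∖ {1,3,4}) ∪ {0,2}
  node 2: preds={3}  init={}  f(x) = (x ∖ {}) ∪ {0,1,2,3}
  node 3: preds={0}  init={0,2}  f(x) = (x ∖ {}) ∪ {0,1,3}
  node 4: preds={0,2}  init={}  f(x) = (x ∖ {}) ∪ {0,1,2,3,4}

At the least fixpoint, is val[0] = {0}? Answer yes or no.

no

Iteration log — 8 steps:
  step 1. node 0  ⊔preds={}  new={}  stable
  step 2. node 1  ⊔preds={}  new={0,2}  old={}  +wl: 
  step 3. node 2  ⊔preds={0,2}  new={0,1,2,3}  old={}  +wl: 0,1
  step 4. node 3  ⊔preds={}  new={0,1,2,3}  old={0,2}  +wl: 2
  step 5. node 4  ⊔preds={0,1,2,3}  new={0,1,2,3,4}  old={}  +wl: 
  step 6. node 0  ⊔preds={0,1,2,3,4}  new={}  stable
  step 7. node 1  ⊔preds={0,1,2,3,4}  new={0,2}  stable
  step 8. node 2  ⊔preds={0,1,2,3}  new={0,1,2,3}  stable

Least fixpoint reached:
  node 0: {}
  node 1: {0,2}
  node 2: {0,1,2,3}
  node 3: {0,1,2,3}
  node 4: {0,1,2,3,4}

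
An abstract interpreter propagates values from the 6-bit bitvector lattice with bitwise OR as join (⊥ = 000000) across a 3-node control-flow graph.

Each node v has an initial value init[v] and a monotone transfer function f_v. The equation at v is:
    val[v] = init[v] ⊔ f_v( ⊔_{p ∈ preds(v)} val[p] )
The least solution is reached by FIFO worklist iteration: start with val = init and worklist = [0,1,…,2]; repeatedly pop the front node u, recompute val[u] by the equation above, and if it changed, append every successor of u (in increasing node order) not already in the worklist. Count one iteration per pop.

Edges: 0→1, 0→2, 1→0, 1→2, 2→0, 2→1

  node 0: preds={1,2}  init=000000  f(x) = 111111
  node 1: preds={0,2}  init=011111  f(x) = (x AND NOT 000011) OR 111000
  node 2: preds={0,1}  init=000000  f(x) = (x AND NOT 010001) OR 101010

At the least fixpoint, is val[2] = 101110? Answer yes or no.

Worklist (5 pops):
  #1 pop 0: in=011111 → 111111 (was 000000); enqueue []
  #2 pop 1: in=111111 → 111111 (was 011111); enqueue [0]
  #3 pop 2: in=111111 → 101110 (was 000000); enqueue [1]
  #4 pop 0: in=111111 → 111111 (no change)
  #5 pop 1: in=111111 → 111111 (no change)

Fixpoint:
  val[0] = 111111
  val[1] = 111111
  val[2] = 101110

yes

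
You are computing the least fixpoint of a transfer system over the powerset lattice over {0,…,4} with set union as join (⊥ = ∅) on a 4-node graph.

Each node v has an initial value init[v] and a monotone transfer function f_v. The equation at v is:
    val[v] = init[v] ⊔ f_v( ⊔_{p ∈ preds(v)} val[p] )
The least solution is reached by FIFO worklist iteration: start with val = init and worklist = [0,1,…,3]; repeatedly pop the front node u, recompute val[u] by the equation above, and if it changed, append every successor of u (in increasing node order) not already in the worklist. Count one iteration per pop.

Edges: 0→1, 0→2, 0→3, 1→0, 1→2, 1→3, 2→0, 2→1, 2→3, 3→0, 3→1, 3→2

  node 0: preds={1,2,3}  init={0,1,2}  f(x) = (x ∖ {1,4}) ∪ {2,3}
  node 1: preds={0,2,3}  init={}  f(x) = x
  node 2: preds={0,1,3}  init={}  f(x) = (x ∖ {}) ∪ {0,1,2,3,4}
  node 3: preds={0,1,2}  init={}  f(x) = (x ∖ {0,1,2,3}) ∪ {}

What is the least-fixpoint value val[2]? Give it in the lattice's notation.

Trace (9 dequeues):
  [1] u=0 | in {} | out {0,1,2,3} | prev {0,1,2} | push {}
  [2] u=1 | in {0,1,2,3} | out {0,1,2,3} | prev {} | push {0}
  [3] u=2 | in {0,1,2,3} | out {0,1,2,3,4} | prev {} | push {1}
  [4] u=3 | in {0,1,2,3,4} | out {4} | prev {} | push {2}
  [5] u=0 | in {0,1,2,3,4} | out {0,1,2,3} | ==
  [6] u=1 | in {0,1,2,3,4} | out {0,1,2,3,4} | prev {0,1,2,3} | push {0,3}
  [7] u=2 | in {0,1,2,3,4} | out {0,1,2,3,4} | ==
  [8] u=0 | in {0,1,2,3,4} | out {0,1,2,3} | ==
  [9] u=3 | in {0,1,2,3,4} | out {4} | ==

Converged values:
  [0] {0,1,2,3}
  [1] {0,1,2,3,4}
  [2] {0,1,2,3,4}
  [3] {4}

{0,1,2,3,4}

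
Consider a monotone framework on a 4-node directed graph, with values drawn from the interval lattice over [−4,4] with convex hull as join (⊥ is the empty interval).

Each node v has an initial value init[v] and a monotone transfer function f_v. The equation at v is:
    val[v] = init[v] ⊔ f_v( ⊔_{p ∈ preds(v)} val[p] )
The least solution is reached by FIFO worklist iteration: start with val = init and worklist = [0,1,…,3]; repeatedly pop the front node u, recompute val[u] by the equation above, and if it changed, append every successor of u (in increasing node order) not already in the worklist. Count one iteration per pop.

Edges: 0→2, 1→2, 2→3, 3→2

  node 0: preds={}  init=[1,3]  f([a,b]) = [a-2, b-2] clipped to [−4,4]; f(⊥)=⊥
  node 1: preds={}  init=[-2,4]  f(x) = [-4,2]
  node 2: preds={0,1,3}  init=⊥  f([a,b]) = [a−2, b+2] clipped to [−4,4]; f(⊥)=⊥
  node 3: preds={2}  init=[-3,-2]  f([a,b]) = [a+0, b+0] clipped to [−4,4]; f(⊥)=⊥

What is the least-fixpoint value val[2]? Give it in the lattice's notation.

Worklist (5 pops):
  #1 pop 0: in=⊥ → [1,3] (no change)
  #2 pop 1: in=⊥ → [-4,4] (was [-2,4]); enqueue []
  #3 pop 2: in=[-4,4] → [-4,4] (was ⊥); enqueue []
  #4 pop 3: in=[-4,4] → [-4,4] (was [-3,-2]); enqueue [2]
  #5 pop 2: in=[-4,4] → [-4,4] (no change)

Fixpoint:
  val[0] = [1,3]
  val[1] = [-4,4]
  val[2] = [-4,4]
  val[3] = [-4,4]

[-4,4]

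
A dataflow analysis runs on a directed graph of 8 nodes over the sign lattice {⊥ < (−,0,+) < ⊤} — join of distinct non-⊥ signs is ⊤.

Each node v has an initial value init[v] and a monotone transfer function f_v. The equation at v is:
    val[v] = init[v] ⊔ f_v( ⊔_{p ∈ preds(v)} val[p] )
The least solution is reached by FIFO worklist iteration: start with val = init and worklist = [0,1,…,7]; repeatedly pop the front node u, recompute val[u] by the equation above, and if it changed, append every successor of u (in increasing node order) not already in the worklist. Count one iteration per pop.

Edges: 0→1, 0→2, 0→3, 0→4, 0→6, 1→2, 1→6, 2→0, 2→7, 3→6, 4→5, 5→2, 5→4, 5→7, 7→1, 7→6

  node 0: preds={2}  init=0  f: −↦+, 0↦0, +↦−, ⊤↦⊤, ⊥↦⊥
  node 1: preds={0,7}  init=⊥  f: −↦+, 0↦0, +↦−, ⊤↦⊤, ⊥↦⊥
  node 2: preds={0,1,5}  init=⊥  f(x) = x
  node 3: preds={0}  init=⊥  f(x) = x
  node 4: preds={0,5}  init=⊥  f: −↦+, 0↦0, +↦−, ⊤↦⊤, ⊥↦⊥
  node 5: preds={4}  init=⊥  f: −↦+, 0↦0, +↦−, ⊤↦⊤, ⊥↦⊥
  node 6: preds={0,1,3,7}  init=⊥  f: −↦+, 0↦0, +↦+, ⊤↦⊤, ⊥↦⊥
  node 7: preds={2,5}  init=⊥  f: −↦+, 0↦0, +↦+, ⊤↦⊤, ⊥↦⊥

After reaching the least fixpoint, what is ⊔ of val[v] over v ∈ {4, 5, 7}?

Worklist (13 pops):
  #1 pop 0: in=⊥ → 0 (no change)
  #2 pop 1: in=0 → 0 (was ⊥); enqueue []
  #3 pop 2: in=0 → 0 (was ⊥); enqueue [0]
  #4 pop 3: in=0 → 0 (was ⊥); enqueue []
  #5 pop 4: in=0 → 0 (was ⊥); enqueue []
  #6 pop 5: in=0 → 0 (was ⊥); enqueue [2,4]
  #7 pop 6: in=0 → 0 (was ⊥); enqueue []
  #8 pop 7: in=0 → 0 (was ⊥); enqueue [1,6]
  #9 pop 0: in=0 → 0 (no change)
  #10 pop 2: in=0 → 0 (no change)
  #11 pop 4: in=0 → 0 (no change)
  #12 pop 1: in=0 → 0 (no change)
  #13 pop 6: in=0 → 0 (no change)

Fixpoint:
  val[0] = 0
  val[1] = 0
  val[2] = 0
  val[3] = 0
  val[4] = 0
  val[5] = 0
  val[6] = 0
  val[7] = 0

0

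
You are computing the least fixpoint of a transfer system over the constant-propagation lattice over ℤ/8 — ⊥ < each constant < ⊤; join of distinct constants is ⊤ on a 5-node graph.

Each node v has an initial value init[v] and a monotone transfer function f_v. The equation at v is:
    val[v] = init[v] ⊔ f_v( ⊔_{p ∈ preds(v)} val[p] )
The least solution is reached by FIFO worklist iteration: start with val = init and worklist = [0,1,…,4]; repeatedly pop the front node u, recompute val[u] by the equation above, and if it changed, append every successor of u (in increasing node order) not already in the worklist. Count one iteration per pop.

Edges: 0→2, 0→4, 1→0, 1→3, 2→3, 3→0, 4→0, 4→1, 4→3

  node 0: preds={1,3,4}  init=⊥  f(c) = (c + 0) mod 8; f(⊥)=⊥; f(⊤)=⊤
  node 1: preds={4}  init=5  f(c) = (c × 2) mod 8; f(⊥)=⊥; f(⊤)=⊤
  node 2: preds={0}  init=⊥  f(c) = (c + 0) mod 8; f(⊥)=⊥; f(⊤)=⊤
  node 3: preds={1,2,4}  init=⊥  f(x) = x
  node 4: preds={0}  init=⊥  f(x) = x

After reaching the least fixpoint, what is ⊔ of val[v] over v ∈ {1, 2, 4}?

⊤

Worklist (14 pops):
  #1 pop 0: in=5 → 5 (was ⊥); enqueue []
  #2 pop 1: in=⊥ → 5 (no change)
  #3 pop 2: in=5 → 5 (was ⊥); enqueue []
  #4 pop 3: in=5 → 5 (was ⊥); enqueue [0]
  #5 pop 4: in=5 → 5 (was ⊥); enqueue [1,3]
  #6 pop 0: in=5 → 5 (no change)
  #7 pop 1: in=5 → ⊤ (was 5); enqueue [0]
  #8 pop 3: in=⊤ → ⊤ (was 5); enqueue []
  #9 pop 0: in=⊤ → ⊤ (was 5); enqueue [2,4]
  #10 pop 2: in=⊤ → ⊤ (was 5); enqueue [3]
  #11 pop 4: in=⊤ → ⊤ (was 5); enqueue [0,1]
  #12 pop 3: in=⊤ → ⊤ (no change)
  #13 pop 0: in=⊤ → ⊤ (no change)
  #14 pop 1: in=⊤ → ⊤ (no change)

Fixpoint:
  val[0] = ⊤
  val[1] = ⊤
  val[2] = ⊤
  val[3] = ⊤
  val[4] = ⊤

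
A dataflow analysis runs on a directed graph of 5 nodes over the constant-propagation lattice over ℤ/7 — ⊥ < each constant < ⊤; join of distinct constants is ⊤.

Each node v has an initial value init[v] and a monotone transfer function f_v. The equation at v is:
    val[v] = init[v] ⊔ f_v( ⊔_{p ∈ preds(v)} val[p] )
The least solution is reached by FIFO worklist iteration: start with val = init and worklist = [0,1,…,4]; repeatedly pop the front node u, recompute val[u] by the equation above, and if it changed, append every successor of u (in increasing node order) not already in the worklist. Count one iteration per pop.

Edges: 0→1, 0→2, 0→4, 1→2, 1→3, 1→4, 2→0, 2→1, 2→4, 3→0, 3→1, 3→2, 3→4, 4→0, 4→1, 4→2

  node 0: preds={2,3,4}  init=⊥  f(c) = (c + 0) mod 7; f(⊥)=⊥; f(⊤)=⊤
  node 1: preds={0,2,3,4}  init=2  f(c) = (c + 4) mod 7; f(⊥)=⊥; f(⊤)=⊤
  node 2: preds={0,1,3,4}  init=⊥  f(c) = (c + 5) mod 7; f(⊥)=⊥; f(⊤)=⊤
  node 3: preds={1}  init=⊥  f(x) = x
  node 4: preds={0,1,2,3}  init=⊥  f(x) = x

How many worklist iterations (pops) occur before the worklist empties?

Worklist (14 pops):
  #1 pop 0: in=⊥ → ⊥ (no change)
  #2 pop 1: in=⊥ → 2 (no change)
  #3 pop 2: in=2 → 0 (was ⊥); enqueue [0,1]
  #4 pop 3: in=2 → 2 (was ⊥); enqueue [2]
  #5 pop 4: in=⊤ → ⊤ (was ⊥); enqueue []
  #6 pop 0: in=⊤ → ⊤ (was ⊥); enqueue [4]
  #7 pop 1: in=⊤ → ⊤ (was 2); enqueue [3]
  #8 pop 2: in=⊤ → ⊤ (was 0); enqueue [0,1]
  #9 pop 4: in=⊤ → ⊤ (no change)
  #10 pop 3: in=⊤ → ⊤ (was 2); enqueue [2,4]
  #11 pop 0: in=⊤ → ⊤ (no change)
  #12 pop 1: in=⊤ → ⊤ (no change)
  #13 pop 2: in=⊤ → ⊤ (no change)
  #14 pop 4: in=⊤ → ⊤ (no change)

Fixpoint:
  val[0] = ⊤
  val[1] = ⊤
  val[2] = ⊤
  val[3] = ⊤
  val[4] = ⊤

14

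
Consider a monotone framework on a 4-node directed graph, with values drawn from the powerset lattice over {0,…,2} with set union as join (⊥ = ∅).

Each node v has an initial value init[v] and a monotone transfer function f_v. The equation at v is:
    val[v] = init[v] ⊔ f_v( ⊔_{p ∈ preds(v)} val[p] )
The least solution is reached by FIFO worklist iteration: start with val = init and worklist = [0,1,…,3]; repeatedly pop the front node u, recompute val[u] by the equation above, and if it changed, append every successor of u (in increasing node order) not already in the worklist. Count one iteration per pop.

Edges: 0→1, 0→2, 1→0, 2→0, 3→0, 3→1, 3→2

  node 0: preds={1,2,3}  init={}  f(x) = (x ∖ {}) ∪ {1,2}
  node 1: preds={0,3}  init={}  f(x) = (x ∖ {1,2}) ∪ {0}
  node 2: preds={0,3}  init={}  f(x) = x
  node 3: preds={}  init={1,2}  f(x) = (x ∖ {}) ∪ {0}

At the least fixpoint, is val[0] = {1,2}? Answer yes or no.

Trace (8 dequeues):
  [1] u=0 | in {1,2} | out {1,2} | prev {} | push {}
  [2] u=1 | in {1,2} | out {0} | prev {} | push {0}
  [3] u=2 | in {1,2} | out {1,2} | prev {} | push {}
  [4] u=3 | in {} | out {0,1,2} | prev {1,2} | push {1,2}
  [5] u=0 | in {0,1,2} | out {0,1,2} | prev {1,2} | push {}
  [6] u=1 | in {0,1,2} | out {0} | ==
  [7] u=2 | in {0,1,2} | out {0,1,2} | prev {1,2} | push {0}
  [8] u=0 | in {0,1,2} | out {0,1,2} | ==

Converged values:
  [0] {0,1,2}
  [1] {0}
  [2] {0,1,2}
  [3] {0,1,2}

no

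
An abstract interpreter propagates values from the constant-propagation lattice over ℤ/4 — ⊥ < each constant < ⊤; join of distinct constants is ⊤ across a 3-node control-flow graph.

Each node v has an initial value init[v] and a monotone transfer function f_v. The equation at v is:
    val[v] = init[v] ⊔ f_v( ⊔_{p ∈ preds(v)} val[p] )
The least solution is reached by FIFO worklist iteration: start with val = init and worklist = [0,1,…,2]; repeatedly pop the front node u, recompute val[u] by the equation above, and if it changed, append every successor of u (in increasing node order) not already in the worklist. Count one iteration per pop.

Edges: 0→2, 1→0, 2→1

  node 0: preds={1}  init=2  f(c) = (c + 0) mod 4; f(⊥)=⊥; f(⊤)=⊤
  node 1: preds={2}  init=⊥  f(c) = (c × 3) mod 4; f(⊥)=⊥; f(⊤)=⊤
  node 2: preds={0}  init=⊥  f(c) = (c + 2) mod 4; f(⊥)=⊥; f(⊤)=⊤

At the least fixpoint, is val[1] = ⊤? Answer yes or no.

yes

Worklist (8 pops):
  #1 pop 0: in=⊥ → 2 (no change)
  #2 pop 1: in=⊥ → ⊥ (no change)
  #3 pop 2: in=2 → 0 (was ⊥); enqueue [1]
  #4 pop 1: in=0 → 0 (was ⊥); enqueue [0]
  #5 pop 0: in=0 → ⊤ (was 2); enqueue [2]
  #6 pop 2: in=⊤ → ⊤ (was 0); enqueue [1]
  #7 pop 1: in=⊤ → ⊤ (was 0); enqueue [0]
  #8 pop 0: in=⊤ → ⊤ (no change)

Fixpoint:
  val[0] = ⊤
  val[1] = ⊤
  val[2] = ⊤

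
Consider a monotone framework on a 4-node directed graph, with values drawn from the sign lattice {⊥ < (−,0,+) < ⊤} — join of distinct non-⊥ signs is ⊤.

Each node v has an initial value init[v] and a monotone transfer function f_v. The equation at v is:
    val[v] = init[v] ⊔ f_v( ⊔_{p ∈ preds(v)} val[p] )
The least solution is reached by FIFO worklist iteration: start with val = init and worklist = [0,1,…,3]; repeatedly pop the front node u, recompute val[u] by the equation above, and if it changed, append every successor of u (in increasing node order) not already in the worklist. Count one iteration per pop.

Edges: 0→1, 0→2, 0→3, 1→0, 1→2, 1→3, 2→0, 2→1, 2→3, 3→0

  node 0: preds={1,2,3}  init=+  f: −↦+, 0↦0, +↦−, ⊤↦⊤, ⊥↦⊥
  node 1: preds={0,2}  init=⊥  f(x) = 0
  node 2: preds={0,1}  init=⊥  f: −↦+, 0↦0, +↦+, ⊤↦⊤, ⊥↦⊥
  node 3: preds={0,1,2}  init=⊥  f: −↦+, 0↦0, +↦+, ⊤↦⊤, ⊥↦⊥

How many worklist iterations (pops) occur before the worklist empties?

Trace (8 dequeues):
  [1] u=0 | in ⊥ | out + | ==
  [2] u=1 | in + | out 0 | prev ⊥ | push {0}
  [3] u=2 | in ⊤ | out ⊤ | prev ⊥ | push {1}
  [4] u=3 | in ⊤ | out ⊤ | prev ⊥ | push {}
  [5] u=0 | in ⊤ | out ⊤ | prev + | push {2,3}
  [6] u=1 | in ⊤ | out 0 | ==
  [7] u=2 | in ⊤ | out ⊤ | ==
  [8] u=3 | in ⊤ | out ⊤ | ==

Converged values:
  [0] ⊤
  [1] 0
  [2] ⊤
  [3] ⊤

8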